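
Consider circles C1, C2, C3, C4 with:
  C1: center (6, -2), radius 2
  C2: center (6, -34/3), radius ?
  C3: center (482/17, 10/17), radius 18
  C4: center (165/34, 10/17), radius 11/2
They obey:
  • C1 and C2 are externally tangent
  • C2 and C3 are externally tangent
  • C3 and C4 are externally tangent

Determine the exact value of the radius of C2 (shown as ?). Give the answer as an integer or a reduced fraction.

1. [ext C1·C2]  r_C2² + 4r_C2 − 748/9 = 0  ⇒  r_C2 = 22/3 (r>0 drops 1)
2. [ext C2·C3]  r_C2² + 36r_C2 − 2860/9 = 0  ⇒  r_C2 = 22/3 (r>0 drops 1)

22/3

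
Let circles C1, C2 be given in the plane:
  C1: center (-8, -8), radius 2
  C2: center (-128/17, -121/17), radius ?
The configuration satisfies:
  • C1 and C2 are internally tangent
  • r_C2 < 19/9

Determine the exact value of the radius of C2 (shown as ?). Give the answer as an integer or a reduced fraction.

1

1. [int C1,C2]  r_C2² − 4r_C2 + 3 = 0  ⇒  r_C2 = 1 or 3
2. given r_C2 < 19/9: keep 1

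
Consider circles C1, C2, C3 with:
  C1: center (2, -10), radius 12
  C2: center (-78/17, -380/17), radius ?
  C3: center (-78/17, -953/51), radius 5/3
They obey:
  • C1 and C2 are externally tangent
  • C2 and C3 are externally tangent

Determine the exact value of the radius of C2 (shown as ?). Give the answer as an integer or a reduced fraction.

2

1. [ext C1·C2]  r_C2² + 24r_C2 − 52 = 0  ⇒  r_C2 = 2 (r>0 drops 1)
2. [ext C2·C3]  r_C2² + (10/3)r_C2 − 32/3 = 0  ⇒  r_C2 = 2 (r>0 drops 1)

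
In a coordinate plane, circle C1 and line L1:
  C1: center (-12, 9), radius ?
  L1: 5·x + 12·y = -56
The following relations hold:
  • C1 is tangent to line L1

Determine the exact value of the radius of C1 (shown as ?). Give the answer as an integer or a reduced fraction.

1. [C1‖L1]  r_C1² − 64 = 0  ⇒  r_C1 = 8 (r>0 drops 1)

8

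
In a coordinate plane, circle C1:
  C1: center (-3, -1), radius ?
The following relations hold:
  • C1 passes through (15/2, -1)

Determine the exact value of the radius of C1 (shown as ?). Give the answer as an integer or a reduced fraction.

21/2

1. [C1∋P]  r_C1² − 441/4 = 0  ⇒  r_C1 = 21/2 (r>0 drops 1)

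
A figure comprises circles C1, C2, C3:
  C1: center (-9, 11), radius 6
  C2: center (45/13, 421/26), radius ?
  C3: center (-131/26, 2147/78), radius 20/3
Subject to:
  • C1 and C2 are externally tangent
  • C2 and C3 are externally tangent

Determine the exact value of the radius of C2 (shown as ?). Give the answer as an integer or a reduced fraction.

1. [ext C1·C2]  r_C2² + 12r_C2 − 585/4 = 0  ⇒  r_C2 = 15/2 (r>0 drops 1)
2. [ext C2·C3]  r_C2² + (40/3)r_C2 − 625/4 = 0  ⇒  r_C2 = 15/2 (r>0 drops 1)

15/2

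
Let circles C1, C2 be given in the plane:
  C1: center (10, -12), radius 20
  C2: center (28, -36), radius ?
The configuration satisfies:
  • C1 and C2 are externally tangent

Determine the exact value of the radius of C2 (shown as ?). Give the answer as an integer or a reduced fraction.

10

1. [ext C1·C2]  r_C2² + 40r_C2 − 500 = 0  ⇒  r_C2 = 10 (r>0 drops 1)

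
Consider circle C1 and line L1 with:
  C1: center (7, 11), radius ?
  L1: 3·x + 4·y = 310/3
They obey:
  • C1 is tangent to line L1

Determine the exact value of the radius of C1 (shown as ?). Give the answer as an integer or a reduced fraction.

1. [C1‖L1]  r_C1² − 529/9 = 0  ⇒  r_C1 = 23/3 (r>0 drops 1)

23/3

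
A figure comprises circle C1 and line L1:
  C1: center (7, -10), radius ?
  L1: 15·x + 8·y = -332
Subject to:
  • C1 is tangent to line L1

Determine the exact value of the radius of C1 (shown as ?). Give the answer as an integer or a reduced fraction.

1. [C1‖L1]  r_C1² − 441 = 0  ⇒  r_C1 = 21 (r>0 drops 1)

21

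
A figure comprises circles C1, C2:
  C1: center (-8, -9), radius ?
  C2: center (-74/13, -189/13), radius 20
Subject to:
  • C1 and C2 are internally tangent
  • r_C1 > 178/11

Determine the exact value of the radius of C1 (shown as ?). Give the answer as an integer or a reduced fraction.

1. [int C1,C2]  r_C1² − 40r_C1 + 364 = 0  ⇒  r_C1 = 14 or 26
2. given r_C1 > 178/11: keep 26

26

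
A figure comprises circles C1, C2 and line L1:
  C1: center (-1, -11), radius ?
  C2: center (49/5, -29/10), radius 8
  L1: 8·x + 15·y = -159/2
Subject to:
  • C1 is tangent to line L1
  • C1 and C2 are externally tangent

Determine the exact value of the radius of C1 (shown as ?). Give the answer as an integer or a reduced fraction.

11/2

1. [C1‖L1]  r_C1² − 121/4 = 0  ⇒  r_C1 = 11/2 (r>0 drops 1)
2. [ext C1·C2]  r_C1² + 16r_C1 − 473/4 = 0  ⇒  r_C1 = 11/2 (r>0 drops 1)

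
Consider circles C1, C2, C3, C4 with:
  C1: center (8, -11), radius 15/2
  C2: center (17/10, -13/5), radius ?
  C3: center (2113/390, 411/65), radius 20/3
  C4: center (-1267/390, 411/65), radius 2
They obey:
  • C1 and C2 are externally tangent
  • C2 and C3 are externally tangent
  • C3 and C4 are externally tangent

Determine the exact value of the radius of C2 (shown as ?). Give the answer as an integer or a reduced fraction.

3

1. [ext C1·C2]  r_C2² + 15r_C2 − 54 = 0  ⇒  r_C2 = 3 (r>0 drops 1)
2. [ext C2·C3]  r_C2² + (40/3)r_C2 − 49 = 0  ⇒  r_C2 = 3 (r>0 drops 1)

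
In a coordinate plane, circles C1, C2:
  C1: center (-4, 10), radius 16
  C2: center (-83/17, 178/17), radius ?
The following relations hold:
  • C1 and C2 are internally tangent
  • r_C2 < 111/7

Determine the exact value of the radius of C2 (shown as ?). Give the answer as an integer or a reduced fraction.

1. [int C1,C2]  r_C2² − 32r_C2 + 255 = 0  ⇒  r_C2 = 15 or 17
2. given r_C2 < 111/7: keep 15

15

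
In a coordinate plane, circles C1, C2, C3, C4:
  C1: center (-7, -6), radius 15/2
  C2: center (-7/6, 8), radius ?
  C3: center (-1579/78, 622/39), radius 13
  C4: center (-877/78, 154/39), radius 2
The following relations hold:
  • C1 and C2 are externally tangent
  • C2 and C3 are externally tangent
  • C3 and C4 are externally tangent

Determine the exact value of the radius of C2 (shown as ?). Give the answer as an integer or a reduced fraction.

1. [ext C1·C2]  r_C2² + 15r_C2 − 1564/9 = 0  ⇒  r_C2 = 23/3 (r>0 drops 1)
2. [ext C2·C3]  r_C2² + 26r_C2 − 2323/9 = 0  ⇒  r_C2 = 23/3 (r>0 drops 1)

23/3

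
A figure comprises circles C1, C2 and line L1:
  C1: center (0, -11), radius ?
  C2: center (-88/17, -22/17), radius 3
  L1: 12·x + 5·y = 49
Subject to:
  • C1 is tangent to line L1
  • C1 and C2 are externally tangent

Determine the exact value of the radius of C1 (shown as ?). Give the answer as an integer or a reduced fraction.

8

1. [C1‖L1]  r_C1² − 64 = 0  ⇒  r_C1 = 8 (r>0 drops 1)
2. [ext C1·C2]  r_C1² + 6r_C1 − 112 = 0  ⇒  r_C1 = 8 (r>0 drops 1)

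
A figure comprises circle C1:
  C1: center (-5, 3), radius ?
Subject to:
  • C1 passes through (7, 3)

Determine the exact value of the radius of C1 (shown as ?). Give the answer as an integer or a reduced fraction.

12

1. [C1∋P]  r_C1² − 144 = 0  ⇒  r_C1 = 12 (r>0 drops 1)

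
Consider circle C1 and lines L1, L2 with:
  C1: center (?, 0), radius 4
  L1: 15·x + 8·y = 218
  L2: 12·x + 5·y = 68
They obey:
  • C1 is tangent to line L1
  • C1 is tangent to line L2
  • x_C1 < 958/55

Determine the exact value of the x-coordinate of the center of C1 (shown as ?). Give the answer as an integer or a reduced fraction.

10

1. [C1‖L1]  x_C1² − (436/15)x_C1 + 572/3 = 0  ⇒  x_C1 = 10 or 286/15
2. [C1‖L2]  x_C1² − (34/3)x_C1 + 40/3 = 0  ⇒  x_C1 = 4/3 or 10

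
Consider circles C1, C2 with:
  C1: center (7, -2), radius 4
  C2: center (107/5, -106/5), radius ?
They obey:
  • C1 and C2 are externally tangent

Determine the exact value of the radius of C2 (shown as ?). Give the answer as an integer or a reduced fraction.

20

1. [ext C1·C2]  r_C2² + 8r_C2 − 560 = 0  ⇒  r_C2 = 20 (r>0 drops 1)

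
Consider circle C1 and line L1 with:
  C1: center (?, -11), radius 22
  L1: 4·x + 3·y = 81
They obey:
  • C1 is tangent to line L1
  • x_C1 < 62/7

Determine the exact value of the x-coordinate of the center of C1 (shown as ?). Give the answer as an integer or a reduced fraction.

1. [C1‖L1]  x_C1² − 57x_C1 + 56 = 0  ⇒  x_C1 = 1 or 56
2. given x_C1 < 62/7: keep 1

1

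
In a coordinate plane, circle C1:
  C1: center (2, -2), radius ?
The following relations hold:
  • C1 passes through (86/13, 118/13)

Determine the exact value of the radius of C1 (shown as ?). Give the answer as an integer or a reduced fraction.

12

1. [C1∋P]  r_C1² − 144 = 0  ⇒  r_C1 = 12 (r>0 drops 1)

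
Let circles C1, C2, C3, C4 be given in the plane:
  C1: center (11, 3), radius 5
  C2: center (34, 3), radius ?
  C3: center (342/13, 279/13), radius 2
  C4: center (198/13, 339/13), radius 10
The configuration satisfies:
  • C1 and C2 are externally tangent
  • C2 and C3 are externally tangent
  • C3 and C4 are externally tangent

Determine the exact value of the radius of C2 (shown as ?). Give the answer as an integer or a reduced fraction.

1. [ext C1·C2]  r_C2² + 10r_C2 − 504 = 0  ⇒  r_C2 = 18 (r>0 drops 1)
2. [ext C2·C3]  r_C2² + 4r_C2 − 396 = 0  ⇒  r_C2 = 18 (r>0 drops 1)

18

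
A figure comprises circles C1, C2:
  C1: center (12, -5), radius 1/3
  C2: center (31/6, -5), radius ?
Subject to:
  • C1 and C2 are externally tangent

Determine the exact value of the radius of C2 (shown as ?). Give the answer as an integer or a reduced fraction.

1. [ext C1·C2]  r_C2² + (2/3)r_C2 − 559/12 = 0  ⇒  r_C2 = 13/2 (r>0 drops 1)

13/2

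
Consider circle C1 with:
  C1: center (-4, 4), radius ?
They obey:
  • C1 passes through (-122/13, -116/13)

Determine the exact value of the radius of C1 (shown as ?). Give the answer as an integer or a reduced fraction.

14

1. [C1∋P]  r_C1² − 196 = 0  ⇒  r_C1 = 14 (r>0 drops 1)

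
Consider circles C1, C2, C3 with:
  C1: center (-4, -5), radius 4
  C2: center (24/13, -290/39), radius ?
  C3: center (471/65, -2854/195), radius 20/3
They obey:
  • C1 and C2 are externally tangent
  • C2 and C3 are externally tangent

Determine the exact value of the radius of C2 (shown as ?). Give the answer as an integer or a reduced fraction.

7/3

1. [ext C1·C2]  r_C2² + 8r_C2 − 217/9 = 0  ⇒  r_C2 = 7/3 (r>0 drops 1)
2. [ext C2·C3]  r_C2² + (40/3)r_C2 − 329/9 = 0  ⇒  r_C2 = 7/3 (r>0 drops 1)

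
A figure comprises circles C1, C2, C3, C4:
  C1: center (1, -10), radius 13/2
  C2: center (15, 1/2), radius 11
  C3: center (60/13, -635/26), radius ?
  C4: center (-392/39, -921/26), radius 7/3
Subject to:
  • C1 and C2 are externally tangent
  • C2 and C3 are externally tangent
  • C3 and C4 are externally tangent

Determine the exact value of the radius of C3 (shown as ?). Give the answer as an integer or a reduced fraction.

16

1. [ext C2·C3]  r_C3² + 22r_C3 − 608 = 0  ⇒  r_C3 = 16 (r>0 drops 1)
2. [ext C3·C4]  r_C3² + (14/3)r_C3 − 992/3 = 0  ⇒  r_C3 = 16 (r>0 drops 1)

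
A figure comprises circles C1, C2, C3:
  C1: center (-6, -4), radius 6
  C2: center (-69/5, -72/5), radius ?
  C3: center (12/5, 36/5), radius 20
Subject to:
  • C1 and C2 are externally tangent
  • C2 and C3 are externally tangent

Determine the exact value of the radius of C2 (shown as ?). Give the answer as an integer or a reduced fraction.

7

1. [ext C1·C2]  r_C2² + 12r_C2 − 133 = 0  ⇒  r_C2 = 7 (r>0 drops 1)
2. [ext C2·C3]  r_C2² + 40r_C2 − 329 = 0  ⇒  r_C2 = 7 (r>0 drops 1)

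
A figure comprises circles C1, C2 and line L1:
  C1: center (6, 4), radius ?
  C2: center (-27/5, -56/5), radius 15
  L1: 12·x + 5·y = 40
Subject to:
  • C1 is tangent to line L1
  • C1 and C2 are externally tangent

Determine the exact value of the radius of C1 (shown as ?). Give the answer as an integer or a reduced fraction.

4

1. [C1‖L1]  r_C1² − 16 = 0  ⇒  r_C1 = 4 (r>0 drops 1)
2. [ext C1·C2]  r_C1² + 30r_C1 − 136 = 0  ⇒  r_C1 = 4 (r>0 drops 1)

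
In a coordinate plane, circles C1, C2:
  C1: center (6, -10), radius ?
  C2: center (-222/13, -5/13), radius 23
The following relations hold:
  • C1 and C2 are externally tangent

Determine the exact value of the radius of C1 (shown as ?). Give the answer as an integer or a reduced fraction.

2

1. [ext C1·C2]  r_C1² + 46r_C1 − 96 = 0  ⇒  r_C1 = 2 (r>0 drops 1)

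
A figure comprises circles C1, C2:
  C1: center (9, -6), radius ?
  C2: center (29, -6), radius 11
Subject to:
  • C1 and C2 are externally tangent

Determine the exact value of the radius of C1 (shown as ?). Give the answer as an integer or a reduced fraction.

1. [ext C1·C2]  r_C1² + 22r_C1 − 279 = 0  ⇒  r_C1 = 9 (r>0 drops 1)

9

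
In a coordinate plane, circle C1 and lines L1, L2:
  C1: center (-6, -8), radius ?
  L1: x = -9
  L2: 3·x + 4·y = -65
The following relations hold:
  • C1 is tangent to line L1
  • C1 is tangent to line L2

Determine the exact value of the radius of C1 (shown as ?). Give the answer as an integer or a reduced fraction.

3

1. [C1‖L1]  r_C1² − 9 = 0  ⇒  r_C1 = 3 (r>0 drops 1)
2. [C1‖L2]  r_C1² − 9 = 0  ⇒  r_C1 = 3 (r>0 drops 1)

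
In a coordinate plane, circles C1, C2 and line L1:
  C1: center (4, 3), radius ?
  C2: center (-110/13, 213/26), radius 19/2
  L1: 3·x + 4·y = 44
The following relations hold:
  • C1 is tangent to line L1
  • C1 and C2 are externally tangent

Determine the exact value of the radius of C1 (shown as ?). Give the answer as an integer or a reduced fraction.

1. [C1‖L1]  r_C1² − 16 = 0  ⇒  r_C1 = 4 (r>0 drops 1)
2. [ext C1·C2]  r_C1² + 19r_C1 − 92 = 0  ⇒  r_C1 = 4 (r>0 drops 1)

4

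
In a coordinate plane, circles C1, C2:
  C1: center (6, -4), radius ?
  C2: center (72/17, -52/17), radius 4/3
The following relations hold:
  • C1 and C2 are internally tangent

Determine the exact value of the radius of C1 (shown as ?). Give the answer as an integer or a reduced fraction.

10/3

1. [int C1,C2]  r_C1² − (8/3)r_C1 − 20/9 = 0  ⇒  r_C1 = 10/3 (r>0 drops 1)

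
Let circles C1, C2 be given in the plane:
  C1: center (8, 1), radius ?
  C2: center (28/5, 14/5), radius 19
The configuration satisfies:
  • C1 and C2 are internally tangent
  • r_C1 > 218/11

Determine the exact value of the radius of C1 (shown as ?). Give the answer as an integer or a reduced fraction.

1. [int C1,C2]  r_C1² − 38r_C1 + 352 = 0  ⇒  r_C1 = 16 or 22
2. given r_C1 > 218/11: keep 22

22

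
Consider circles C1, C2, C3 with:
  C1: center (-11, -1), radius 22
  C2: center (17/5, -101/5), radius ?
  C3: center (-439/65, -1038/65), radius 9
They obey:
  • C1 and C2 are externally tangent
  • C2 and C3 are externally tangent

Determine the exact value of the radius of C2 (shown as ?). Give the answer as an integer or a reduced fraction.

2

1. [ext C1·C2]  r_C2² + 44r_C2 − 92 = 0  ⇒  r_C2 = 2 (r>0 drops 1)
2. [ext C2·C3]  r_C2² + 18r_C2 − 40 = 0  ⇒  r_C2 = 2 (r>0 drops 1)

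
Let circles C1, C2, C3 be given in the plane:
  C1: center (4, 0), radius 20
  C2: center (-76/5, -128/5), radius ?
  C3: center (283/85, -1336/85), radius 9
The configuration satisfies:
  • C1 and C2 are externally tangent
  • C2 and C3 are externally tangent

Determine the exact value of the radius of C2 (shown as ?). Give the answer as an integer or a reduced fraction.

12

1. [ext C1·C2]  r_C2² + 40r_C2 − 624 = 0  ⇒  r_C2 = 12 (r>0 drops 1)
2. [ext C2·C3]  r_C2² + 18r_C2 − 360 = 0  ⇒  r_C2 = 12 (r>0 drops 1)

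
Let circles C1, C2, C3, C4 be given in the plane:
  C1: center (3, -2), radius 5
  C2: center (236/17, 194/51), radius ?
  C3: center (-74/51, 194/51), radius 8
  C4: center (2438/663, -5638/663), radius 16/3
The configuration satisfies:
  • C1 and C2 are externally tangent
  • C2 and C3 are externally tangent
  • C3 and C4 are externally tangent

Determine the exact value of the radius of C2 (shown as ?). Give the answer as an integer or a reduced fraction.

22/3

1. [ext C1·C2]  r_C2² + 10r_C2 − 1144/9 = 0  ⇒  r_C2 = 22/3 (r>0 drops 1)
2. [ext C2·C3]  r_C2² + 16r_C2 − 1540/9 = 0  ⇒  r_C2 = 22/3 (r>0 drops 1)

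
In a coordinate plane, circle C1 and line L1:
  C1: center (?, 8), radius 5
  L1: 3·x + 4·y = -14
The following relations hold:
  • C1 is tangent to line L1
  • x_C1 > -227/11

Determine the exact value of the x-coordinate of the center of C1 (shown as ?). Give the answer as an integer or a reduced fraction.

1. [C1‖L1]  x_C1² + (92/3)x_C1 + 497/3 = 0  ⇒  x_C1 = -71/3 or -7
2. given x_C1 > -227/11: keep -7

-7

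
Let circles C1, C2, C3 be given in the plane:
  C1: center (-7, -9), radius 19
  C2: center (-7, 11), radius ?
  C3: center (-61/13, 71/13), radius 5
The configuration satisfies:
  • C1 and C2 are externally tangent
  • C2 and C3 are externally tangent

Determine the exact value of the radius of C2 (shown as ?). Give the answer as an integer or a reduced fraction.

1. [ext C1·C2]  r_C2² + 38r_C2 − 39 = 0  ⇒  r_C2 = 1 (r>0 drops 1)
2. [ext C2·C3]  r_C2² + 10r_C2 − 11 = 0  ⇒  r_C2 = 1 (r>0 drops 1)

1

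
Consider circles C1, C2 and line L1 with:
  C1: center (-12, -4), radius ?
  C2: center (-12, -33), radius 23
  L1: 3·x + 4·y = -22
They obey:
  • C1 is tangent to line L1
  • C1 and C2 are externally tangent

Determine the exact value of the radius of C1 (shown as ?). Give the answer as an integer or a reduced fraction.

6

1. [C1‖L1]  r_C1² − 36 = 0  ⇒  r_C1 = 6 (r>0 drops 1)
2. [ext C1·C2]  r_C1² + 46r_C1 − 312 = 0  ⇒  r_C1 = 6 (r>0 drops 1)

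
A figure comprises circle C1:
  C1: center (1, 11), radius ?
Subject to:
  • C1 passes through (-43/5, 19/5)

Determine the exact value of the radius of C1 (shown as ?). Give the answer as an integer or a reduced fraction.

1. [C1∋P]  r_C1² − 144 = 0  ⇒  r_C1 = 12 (r>0 drops 1)

12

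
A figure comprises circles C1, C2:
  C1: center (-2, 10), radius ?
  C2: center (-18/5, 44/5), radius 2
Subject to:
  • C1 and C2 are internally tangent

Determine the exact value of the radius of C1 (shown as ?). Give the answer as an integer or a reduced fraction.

1. [int C1,C2]  r_C1² − 4r_C1 = 0  ⇒  r_C1 = 4 (r>0 drops 1)

4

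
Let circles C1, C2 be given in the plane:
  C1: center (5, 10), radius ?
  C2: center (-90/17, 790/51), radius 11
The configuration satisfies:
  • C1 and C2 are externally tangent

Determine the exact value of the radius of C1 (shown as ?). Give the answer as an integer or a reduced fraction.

1. [ext C1·C2]  r_C1² + 22r_C1 − 136/9 = 0  ⇒  r_C1 = 2/3 (r>0 drops 1)

2/3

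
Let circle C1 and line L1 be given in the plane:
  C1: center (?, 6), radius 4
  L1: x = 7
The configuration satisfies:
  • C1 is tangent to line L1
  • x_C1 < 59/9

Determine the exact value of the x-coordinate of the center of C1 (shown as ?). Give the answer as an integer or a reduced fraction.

1. [C1‖L1]  x_C1² − 14x_C1 + 33 = 0  ⇒  x_C1 = 3 or 11
2. given x_C1 < 59/9: keep 3

3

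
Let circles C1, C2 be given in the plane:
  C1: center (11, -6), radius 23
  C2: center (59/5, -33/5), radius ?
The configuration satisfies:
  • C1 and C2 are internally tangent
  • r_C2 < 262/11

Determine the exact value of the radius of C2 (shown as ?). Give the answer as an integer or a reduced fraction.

1. [int C1,C2]  r_C2² − 46r_C2 + 528 = 0  ⇒  r_C2 = 22 or 24
2. given r_C2 < 262/11: keep 22

22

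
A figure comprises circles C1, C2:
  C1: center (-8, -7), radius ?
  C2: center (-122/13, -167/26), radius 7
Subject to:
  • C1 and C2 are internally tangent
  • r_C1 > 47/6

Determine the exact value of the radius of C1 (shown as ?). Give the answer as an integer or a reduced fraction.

1. [int C1,C2]  r_C1² − 14r_C1 + 187/4 = 0  ⇒  r_C1 = 11/2 or 17/2
2. given r_C1 > 47/6: keep 17/2

17/2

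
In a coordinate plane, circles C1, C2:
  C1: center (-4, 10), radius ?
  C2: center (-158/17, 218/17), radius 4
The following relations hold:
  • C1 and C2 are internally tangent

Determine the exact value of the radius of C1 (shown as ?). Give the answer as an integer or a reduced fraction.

10

1. [int C1,C2]  r_C1² − 8r_C1 − 20 = 0  ⇒  r_C1 = 10 (r>0 drops 1)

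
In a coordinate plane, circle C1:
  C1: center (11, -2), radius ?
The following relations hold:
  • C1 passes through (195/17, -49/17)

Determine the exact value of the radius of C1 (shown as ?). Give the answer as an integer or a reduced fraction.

1

1. [C1∋P]  r_C1² − 1 = 0  ⇒  r_C1 = 1 (r>0 drops 1)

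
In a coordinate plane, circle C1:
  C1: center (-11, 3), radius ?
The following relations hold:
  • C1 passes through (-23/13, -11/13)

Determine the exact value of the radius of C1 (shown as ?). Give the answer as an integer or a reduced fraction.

10

1. [C1∋P]  r_C1² − 100 = 0  ⇒  r_C1 = 10 (r>0 drops 1)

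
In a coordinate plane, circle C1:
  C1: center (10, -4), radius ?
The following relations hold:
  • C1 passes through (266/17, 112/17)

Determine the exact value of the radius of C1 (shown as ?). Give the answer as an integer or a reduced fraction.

1. [C1∋P]  r_C1² − 144 = 0  ⇒  r_C1 = 12 (r>0 drops 1)

12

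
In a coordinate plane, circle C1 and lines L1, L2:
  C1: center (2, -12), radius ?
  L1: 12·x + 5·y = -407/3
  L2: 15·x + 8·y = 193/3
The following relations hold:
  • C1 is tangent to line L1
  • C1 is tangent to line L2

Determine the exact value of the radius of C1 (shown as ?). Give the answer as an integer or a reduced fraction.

1. [C1‖L1]  r_C1² − 529/9 = 0  ⇒  r_C1 = 23/3 (r>0 drops 1)
2. [C1‖L2]  r_C1² − 529/9 = 0  ⇒  r_C1 = 23/3 (r>0 drops 1)

23/3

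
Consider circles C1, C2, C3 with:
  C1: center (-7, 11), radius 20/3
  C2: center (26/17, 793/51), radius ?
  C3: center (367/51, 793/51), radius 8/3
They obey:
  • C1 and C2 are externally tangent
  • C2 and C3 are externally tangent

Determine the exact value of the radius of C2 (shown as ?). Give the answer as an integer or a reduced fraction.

3

1. [ext C1·C2]  r_C2² + (40/3)r_C2 − 49 = 0  ⇒  r_C2 = 3 (r>0 drops 1)
2. [ext C2·C3]  r_C2² + (16/3)r_C2 − 25 = 0  ⇒  r_C2 = 3 (r>0 drops 1)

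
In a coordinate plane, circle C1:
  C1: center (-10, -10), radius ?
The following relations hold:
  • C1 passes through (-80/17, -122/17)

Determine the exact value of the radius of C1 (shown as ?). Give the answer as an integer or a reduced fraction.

1. [C1∋P]  r_C1² − 36 = 0  ⇒  r_C1 = 6 (r>0 drops 1)

6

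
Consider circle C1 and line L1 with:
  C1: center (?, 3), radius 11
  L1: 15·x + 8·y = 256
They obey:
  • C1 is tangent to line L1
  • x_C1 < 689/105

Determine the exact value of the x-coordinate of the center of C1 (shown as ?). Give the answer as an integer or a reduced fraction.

1. [C1‖L1]  x_C1² − (464/15)x_C1 + 419/5 = 0  ⇒  x_C1 = 3 or 419/15
2. given x_C1 < 689/105: keep 3

3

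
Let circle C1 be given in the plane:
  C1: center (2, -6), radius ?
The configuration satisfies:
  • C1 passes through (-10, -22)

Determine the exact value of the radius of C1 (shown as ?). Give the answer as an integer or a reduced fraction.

20

1. [C1∋P]  r_C1² − 400 = 0  ⇒  r_C1 = 20 (r>0 drops 1)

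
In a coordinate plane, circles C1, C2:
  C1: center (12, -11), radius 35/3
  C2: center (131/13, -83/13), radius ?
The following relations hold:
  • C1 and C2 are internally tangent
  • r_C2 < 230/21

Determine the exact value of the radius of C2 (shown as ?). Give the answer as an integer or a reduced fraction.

20/3

1. [int C1,C2]  r_C2² − (70/3)r_C2 + 1000/9 = 0  ⇒  r_C2 = 20/3 or 50/3
2. given r_C2 < 230/21: keep 20/3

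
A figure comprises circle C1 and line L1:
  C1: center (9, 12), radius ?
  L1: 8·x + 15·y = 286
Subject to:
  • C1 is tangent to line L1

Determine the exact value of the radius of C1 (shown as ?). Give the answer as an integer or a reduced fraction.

2

1. [C1‖L1]  r_C1² − 4 = 0  ⇒  r_C1 = 2 (r>0 drops 1)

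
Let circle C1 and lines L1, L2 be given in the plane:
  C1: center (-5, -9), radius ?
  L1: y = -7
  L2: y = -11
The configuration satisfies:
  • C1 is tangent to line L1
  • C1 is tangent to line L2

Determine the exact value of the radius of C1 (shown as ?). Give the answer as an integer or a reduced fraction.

2

1. [C1‖L1]  r_C1² − 4 = 0  ⇒  r_C1 = 2 (r>0 drops 1)
2. [C1‖L2]  r_C1² − 4 = 0  ⇒  r_C1 = 2 (r>0 drops 1)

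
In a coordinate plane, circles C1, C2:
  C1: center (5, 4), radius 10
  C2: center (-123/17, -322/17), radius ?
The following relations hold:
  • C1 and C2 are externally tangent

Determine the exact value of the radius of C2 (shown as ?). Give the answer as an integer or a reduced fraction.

16

1. [ext C1·C2]  r_C2² + 20r_C2 − 576 = 0  ⇒  r_C2 = 16 (r>0 drops 1)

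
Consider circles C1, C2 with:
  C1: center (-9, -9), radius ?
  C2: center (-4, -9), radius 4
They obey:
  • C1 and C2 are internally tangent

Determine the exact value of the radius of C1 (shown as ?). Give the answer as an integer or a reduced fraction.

9

1. [int C1,C2]  r_C1² − 8r_C1 − 9 = 0  ⇒  r_C1 = 9 (r>0 drops 1)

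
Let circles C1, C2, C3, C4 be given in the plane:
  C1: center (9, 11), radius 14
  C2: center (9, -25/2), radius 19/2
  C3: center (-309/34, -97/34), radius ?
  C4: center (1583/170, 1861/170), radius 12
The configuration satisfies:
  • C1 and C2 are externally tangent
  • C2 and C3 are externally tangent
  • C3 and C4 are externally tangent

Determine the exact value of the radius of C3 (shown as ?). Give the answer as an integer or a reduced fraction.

1. [ext C2·C3]  r_C3² + 19r_C3 − 330 = 0  ⇒  r_C3 = 11 (r>0 drops 1)
2. [ext C3·C4]  r_C3² + 24r_C3 − 385 = 0  ⇒  r_C3 = 11 (r>0 drops 1)

11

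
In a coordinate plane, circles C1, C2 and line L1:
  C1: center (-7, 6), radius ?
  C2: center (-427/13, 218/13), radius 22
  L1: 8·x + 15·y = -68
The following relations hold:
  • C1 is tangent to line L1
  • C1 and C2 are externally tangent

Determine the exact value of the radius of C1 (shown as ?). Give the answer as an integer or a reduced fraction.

6

1. [C1‖L1]  r_C1² − 36 = 0  ⇒  r_C1 = 6 (r>0 drops 1)
2. [ext C1·C2]  r_C1² + 44r_C1 − 300 = 0  ⇒  r_C1 = 6 (r>0 drops 1)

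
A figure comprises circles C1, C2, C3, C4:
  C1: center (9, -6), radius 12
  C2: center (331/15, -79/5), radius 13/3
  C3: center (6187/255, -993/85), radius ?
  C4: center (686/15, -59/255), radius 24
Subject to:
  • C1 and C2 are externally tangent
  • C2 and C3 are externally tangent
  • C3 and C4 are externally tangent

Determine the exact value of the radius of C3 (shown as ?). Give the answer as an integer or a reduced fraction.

1. [ext C2·C3]  r_C3² + (26/3)r_C3 − 3 = 0  ⇒  r_C3 = 1/3 (r>0 drops 1)
2. [ext C3·C4]  r_C3² + 48r_C3 − 145/9 = 0  ⇒  r_C3 = 1/3 (r>0 drops 1)

1/3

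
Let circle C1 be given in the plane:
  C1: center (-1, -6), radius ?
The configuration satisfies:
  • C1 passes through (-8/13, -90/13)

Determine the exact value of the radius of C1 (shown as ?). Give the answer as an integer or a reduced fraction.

1. [C1∋P]  r_C1² − 1 = 0  ⇒  r_C1 = 1 (r>0 drops 1)

1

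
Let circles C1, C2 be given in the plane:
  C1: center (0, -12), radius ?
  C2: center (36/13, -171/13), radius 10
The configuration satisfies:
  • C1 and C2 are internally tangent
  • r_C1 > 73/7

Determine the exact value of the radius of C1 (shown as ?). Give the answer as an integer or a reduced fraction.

1. [int C1,C2]  r_C1² − 20r_C1 + 91 = 0  ⇒  r_C1 = 7 or 13
2. given r_C1 > 73/7: keep 13

13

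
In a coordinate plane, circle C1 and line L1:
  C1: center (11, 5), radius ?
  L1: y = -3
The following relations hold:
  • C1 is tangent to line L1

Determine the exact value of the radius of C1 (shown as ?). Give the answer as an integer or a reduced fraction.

8

1. [C1‖L1]  r_C1² − 64 = 0  ⇒  r_C1 = 8 (r>0 drops 1)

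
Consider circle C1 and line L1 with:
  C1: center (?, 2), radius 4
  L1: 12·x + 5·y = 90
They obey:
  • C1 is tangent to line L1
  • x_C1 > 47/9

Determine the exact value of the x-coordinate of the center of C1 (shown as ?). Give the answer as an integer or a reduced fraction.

1. [C1‖L1]  x_C1² − (40/3)x_C1 + 77/3 = 0  ⇒  x_C1 = 7/3 or 11
2. given x_C1 > 47/9: keep 11

11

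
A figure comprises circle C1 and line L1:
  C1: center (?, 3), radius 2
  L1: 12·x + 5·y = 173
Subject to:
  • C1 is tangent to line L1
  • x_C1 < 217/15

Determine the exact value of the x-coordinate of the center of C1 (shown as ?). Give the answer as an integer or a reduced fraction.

11

1. [C1‖L1]  x_C1² − (79/3)x_C1 + 506/3 = 0  ⇒  x_C1 = 11 or 46/3
2. given x_C1 < 217/15: keep 11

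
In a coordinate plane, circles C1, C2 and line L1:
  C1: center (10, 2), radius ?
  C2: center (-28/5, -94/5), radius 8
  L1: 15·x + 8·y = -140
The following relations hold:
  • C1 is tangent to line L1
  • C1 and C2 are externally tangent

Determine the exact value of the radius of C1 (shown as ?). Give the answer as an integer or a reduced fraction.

18

1. [C1‖L1]  r_C1² − 324 = 0  ⇒  r_C1 = 18 (r>0 drops 1)
2. [ext C1·C2]  r_C1² + 16r_C1 − 612 = 0  ⇒  r_C1 = 18 (r>0 drops 1)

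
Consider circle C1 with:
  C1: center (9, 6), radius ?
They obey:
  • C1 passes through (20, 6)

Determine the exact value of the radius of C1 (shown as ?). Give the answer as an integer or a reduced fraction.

1. [C1∋P]  r_C1² − 121 = 0  ⇒  r_C1 = 11 (r>0 drops 1)

11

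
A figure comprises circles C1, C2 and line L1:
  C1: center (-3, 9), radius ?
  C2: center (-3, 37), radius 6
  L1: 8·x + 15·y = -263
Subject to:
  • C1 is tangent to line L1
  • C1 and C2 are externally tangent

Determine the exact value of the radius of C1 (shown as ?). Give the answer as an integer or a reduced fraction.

1. [C1‖L1]  r_C1² − 484 = 0  ⇒  r_C1 = 22 (r>0 drops 1)
2. [ext C1·C2]  r_C1² + 12r_C1 − 748 = 0  ⇒  r_C1 = 22 (r>0 drops 1)

22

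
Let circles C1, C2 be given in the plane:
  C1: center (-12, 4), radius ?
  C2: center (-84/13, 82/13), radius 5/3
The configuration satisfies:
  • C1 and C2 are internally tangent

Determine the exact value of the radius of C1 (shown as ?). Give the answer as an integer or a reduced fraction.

23/3

1. [int C1,C2]  r_C1² − (10/3)r_C1 − 299/9 = 0  ⇒  r_C1 = 23/3 (r>0 drops 1)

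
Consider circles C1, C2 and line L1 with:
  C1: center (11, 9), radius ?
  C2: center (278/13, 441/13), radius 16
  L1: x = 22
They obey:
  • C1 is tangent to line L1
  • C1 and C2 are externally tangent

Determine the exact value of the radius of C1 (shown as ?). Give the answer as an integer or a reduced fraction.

11

1. [C1‖L1]  r_C1² − 121 = 0  ⇒  r_C1 = 11 (r>0 drops 1)
2. [ext C1·C2]  r_C1² + 32r_C1 − 473 = 0  ⇒  r_C1 = 11 (r>0 drops 1)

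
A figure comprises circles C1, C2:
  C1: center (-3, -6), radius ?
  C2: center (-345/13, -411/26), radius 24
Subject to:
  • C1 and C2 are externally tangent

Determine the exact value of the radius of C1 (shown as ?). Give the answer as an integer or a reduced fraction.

1. [ext C1·C2]  r_C1² + 48r_C1 − 297/4 = 0  ⇒  r_C1 = 3/2 (r>0 drops 1)

3/2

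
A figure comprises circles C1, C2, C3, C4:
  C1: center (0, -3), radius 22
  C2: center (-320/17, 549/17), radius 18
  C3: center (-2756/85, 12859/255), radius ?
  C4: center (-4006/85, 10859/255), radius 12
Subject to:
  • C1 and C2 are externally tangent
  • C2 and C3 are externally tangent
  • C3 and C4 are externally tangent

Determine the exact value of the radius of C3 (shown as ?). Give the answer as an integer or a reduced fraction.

1. [ext C2·C3]  r_C3² + 36r_C3 − 1708/9 = 0  ⇒  r_C3 = 14/3 (r>0 drops 1)
2. [ext C3·C4]  r_C3² + 24r_C3 − 1204/9 = 0  ⇒  r_C3 = 14/3 (r>0 drops 1)

14/3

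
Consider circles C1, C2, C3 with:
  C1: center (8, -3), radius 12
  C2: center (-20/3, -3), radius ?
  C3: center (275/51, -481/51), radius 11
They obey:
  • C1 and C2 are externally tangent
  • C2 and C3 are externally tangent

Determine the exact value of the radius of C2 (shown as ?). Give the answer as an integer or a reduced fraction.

1. [ext C1·C2]  r_C2² + 24r_C2 − 640/9 = 0  ⇒  r_C2 = 8/3 (r>0 drops 1)
2. [ext C2·C3]  r_C2² + 22r_C2 − 592/9 = 0  ⇒  r_C2 = 8/3 (r>0 drops 1)

8/3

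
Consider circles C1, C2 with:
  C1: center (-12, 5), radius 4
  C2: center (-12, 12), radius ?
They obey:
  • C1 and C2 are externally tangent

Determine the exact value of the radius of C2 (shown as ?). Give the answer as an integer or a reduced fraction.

3

1. [ext C1·C2]  r_C2² + 8r_C2 − 33 = 0  ⇒  r_C2 = 3 (r>0 drops 1)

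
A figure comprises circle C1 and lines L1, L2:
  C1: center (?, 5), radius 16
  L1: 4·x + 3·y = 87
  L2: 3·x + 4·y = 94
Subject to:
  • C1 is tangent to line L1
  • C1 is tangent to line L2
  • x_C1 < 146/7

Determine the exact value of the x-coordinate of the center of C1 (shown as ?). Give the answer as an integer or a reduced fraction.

1. [C1‖L1]  x_C1² − 36x_C1 − 76 = 0  ⇒  x_C1 = -2 or 38
2. [C1‖L2]  x_C1² − (148/3)x_C1 − 308/3 = 0  ⇒  x_C1 = -2 or 154/3

-2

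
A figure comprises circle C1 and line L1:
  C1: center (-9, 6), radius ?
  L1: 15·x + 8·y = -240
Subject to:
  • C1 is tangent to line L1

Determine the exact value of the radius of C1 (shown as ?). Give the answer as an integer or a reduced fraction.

1. [C1‖L1]  r_C1² − 81 = 0  ⇒  r_C1 = 9 (r>0 drops 1)

9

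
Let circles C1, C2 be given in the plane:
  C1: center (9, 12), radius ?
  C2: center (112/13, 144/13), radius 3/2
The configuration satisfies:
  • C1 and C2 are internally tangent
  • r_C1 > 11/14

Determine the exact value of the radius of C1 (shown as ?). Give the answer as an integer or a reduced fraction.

1. [int C1,C2]  r_C1² − 3r_C1 + 5/4 = 0  ⇒  r_C1 = 1/2 or 5/2
2. given r_C1 > 11/14: keep 5/2

5/2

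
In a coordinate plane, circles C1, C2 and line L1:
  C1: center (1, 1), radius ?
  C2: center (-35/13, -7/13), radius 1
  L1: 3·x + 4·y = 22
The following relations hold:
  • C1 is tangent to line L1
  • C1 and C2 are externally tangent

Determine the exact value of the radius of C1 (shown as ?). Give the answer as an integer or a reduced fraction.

3

1. [C1‖L1]  r_C1² − 9 = 0  ⇒  r_C1 = 3 (r>0 drops 1)
2. [ext C1·C2]  r_C1² + 2r_C1 − 15 = 0  ⇒  r_C1 = 3 (r>0 drops 1)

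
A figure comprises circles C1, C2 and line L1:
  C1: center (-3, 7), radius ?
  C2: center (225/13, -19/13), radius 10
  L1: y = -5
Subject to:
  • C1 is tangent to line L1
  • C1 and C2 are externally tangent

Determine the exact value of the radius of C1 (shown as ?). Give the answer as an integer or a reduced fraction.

1. [C1‖L1]  r_C1² − 144 = 0  ⇒  r_C1 = 12 (r>0 drops 1)
2. [ext C1·C2]  r_C1² + 20r_C1 − 384 = 0  ⇒  r_C1 = 12 (r>0 drops 1)

12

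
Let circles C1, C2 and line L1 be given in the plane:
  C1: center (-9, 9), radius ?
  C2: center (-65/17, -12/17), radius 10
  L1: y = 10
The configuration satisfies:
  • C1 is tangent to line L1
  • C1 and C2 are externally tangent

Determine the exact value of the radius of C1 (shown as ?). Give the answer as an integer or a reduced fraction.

1

1. [C1‖L1]  r_C1² − 1 = 0  ⇒  r_C1 = 1 (r>0 drops 1)
2. [ext C1·C2]  r_C1² + 20r_C1 − 21 = 0  ⇒  r_C1 = 1 (r>0 drops 1)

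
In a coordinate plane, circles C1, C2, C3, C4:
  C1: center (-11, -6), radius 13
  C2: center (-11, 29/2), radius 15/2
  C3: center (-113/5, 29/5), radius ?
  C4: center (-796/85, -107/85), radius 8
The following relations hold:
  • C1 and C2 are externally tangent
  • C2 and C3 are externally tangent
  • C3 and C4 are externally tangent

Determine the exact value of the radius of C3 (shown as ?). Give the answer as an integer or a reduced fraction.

1. [ext C2·C3]  r_C3² + 15r_C3 − 154 = 0  ⇒  r_C3 = 7 (r>0 drops 1)
2. [ext C3·C4]  r_C3² + 16r_C3 − 161 = 0  ⇒  r_C3 = 7 (r>0 drops 1)

7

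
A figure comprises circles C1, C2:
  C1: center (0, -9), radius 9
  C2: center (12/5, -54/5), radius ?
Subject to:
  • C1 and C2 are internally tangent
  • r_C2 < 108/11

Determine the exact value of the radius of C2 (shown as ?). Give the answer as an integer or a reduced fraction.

1. [int C1,C2]  r_C2² − 18r_C2 + 72 = 0  ⇒  r_C2 = 6 or 12
2. given r_C2 < 108/11: keep 6

6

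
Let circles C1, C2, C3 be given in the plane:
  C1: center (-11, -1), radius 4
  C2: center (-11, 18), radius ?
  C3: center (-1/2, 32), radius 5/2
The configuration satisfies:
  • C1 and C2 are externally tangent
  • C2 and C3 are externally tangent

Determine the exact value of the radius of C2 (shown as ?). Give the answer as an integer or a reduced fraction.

1. [ext C1·C2]  r_C2² + 8r_C2 − 345 = 0  ⇒  r_C2 = 15 (r>0 drops 1)
2. [ext C2·C3]  r_C2² + 5r_C2 − 300 = 0  ⇒  r_C2 = 15 (r>0 drops 1)

15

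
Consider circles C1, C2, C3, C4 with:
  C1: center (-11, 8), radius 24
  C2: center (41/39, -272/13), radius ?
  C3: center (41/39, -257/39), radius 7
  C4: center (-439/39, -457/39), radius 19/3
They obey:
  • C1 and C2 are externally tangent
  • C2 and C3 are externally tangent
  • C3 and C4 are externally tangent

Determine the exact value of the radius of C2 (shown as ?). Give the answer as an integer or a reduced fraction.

1. [ext C1·C2]  r_C2² + 48r_C2 − 3652/9 = 0  ⇒  r_C2 = 22/3 (r>0 drops 1)
2. [ext C2·C3]  r_C2² + 14r_C2 − 1408/9 = 0  ⇒  r_C2 = 22/3 (r>0 drops 1)

22/3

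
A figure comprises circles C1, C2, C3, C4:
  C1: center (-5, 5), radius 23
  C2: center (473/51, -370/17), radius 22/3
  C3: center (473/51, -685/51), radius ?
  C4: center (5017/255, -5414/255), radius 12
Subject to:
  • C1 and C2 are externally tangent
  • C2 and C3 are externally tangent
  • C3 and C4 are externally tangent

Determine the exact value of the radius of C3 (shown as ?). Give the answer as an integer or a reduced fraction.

1

1. [ext C2·C3]  r_C3² + (44/3)r_C3 − 47/3 = 0  ⇒  r_C3 = 1 (r>0 drops 1)
2. [ext C3·C4]  r_C3² + 24r_C3 − 25 = 0  ⇒  r_C3 = 1 (r>0 drops 1)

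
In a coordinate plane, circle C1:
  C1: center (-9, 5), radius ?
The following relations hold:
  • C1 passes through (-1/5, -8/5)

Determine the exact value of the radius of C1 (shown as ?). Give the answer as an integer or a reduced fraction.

11

1. [C1∋P]  r_C1² − 121 = 0  ⇒  r_C1 = 11 (r>0 drops 1)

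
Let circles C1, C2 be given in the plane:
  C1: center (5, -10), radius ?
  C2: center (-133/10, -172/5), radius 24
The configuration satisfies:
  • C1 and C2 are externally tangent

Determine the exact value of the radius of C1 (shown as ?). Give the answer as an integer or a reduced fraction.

1. [ext C1·C2]  r_C1² + 48r_C1 − 1417/4 = 0  ⇒  r_C1 = 13/2 (r>0 drops 1)

13/2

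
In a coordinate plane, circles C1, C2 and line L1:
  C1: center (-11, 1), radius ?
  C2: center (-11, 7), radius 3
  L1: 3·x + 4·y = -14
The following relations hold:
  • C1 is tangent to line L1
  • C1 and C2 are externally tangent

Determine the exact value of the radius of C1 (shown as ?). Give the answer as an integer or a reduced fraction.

3

1. [C1‖L1]  r_C1² − 9 = 0  ⇒  r_C1 = 3 (r>0 drops 1)
2. [ext C1·C2]  r_C1² + 6r_C1 − 27 = 0  ⇒  r_C1 = 3 (r>0 drops 1)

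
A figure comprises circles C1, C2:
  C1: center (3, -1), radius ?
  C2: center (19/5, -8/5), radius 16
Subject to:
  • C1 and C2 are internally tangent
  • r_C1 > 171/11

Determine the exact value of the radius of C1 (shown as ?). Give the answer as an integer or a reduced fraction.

1. [int C1,C2]  r_C1² − 32r_C1 + 255 = 0  ⇒  r_C1 = 15 or 17
2. given r_C1 > 171/11: keep 17

17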